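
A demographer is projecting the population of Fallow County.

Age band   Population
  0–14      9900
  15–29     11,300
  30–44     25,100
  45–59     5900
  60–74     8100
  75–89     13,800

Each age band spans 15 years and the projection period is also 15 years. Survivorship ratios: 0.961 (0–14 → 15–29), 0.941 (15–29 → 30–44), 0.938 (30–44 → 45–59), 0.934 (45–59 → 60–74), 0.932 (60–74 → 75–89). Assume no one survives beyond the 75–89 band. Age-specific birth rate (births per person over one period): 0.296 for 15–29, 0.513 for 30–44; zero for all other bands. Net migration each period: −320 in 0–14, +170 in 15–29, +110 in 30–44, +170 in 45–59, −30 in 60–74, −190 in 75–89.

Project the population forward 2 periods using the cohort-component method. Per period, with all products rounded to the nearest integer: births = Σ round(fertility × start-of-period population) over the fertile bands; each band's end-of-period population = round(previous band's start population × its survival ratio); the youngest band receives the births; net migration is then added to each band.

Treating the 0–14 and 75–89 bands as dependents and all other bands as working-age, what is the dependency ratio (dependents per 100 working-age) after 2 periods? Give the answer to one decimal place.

(Groups numbered youngest = 1 to oldest = 6.)
Period 1.
Births: 11300 * 0.296 = 3345, 25100 * 0.513 = 12876 ⇒ total 16221
Group 2: 9900 * 0.961 = 9514
Group 3: 11300 * 0.941 = 10633
Group 4: 25100 * 0.938 = 23544
Group 5: 5900 * 0.934 = 5511
Group 6: 8100 * 0.932 = 7549
Net migration: Group 1 − 320 → 15901; Group 2 + 170 → 9684; Group 3 + 110 → 10743; Group 4 + 170 → 23714; Group 5 − 30 → 5481; Group 6 − 190 → 7359
End of period: [15901, 9684, 10743, 23714, 5481, 7359]
Period 2.
Births: 9684 * 0.296 = 2866, 10743 * 0.513 = 5511 ⇒ total 8377
Group 2: 15901 * 0.961 = 15281
Group 3: 9684 * 0.941 = 9113
Group 4: 10743 * 0.938 = 10077
Group 5: 23714 * 0.934 = 22149
Group 6: 5481 * 0.932 = 5108
Net migration: Group 1 − 320 → 8057; Group 2 + 170 → 15451; Group 3 + 110 → 9223; Group 4 + 170 → 10247; Group 5 − 30 → 22119; Group 6 − 190 → 4918
End of period: [8057, 15451, 9223, 10247, 22119, 4918]
Dependents (band 0–14 + band 75–89) = 8057 + 4918 = 12975; working-age = 57040; ratio = 12975/57040 × 100 = 22.7

22.7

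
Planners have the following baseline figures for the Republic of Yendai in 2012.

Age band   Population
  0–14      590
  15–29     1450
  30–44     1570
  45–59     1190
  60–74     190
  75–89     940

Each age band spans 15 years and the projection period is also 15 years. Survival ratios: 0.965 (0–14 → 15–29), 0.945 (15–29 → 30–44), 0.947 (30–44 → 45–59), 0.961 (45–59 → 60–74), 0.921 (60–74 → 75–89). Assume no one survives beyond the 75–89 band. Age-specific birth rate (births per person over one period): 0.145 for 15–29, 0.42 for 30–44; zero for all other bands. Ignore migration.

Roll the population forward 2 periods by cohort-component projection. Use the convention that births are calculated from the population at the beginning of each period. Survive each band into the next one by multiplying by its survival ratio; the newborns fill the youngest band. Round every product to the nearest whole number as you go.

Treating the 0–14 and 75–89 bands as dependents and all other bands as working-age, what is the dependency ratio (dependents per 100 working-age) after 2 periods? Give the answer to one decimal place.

Let group 1 be 0–14 through group 6 = 75–89.
Period 1:
Births: 1450 × 0.145 = 210 ; 1570 × 0.42 = 659 → total 869
Group 2: 590 × 0.965 = 569
Group 3: 1450 × 0.945 = 1370
Group 4: 1570 × 0.947 = 1487
Group 5: 1190 × 0.961 = 1144
Group 6: 190 × 0.921 = 175
→ [869, 569, 1370, 1487, 1144, 175]
Period 2:
Births: 569 × 0.145 = 83 ; 1370 × 0.42 = 575 → total 658
Group 2: 869 × 0.965 = 839
Group 3: 569 × 0.945 = 538
Group 4: 1370 × 0.947 = 1297
Group 5: 1487 × 0.961 = 1429
Group 6: 1144 × 0.921 = 1054
→ [658, 839, 538, 1297, 1429, 1054]
Dependents (band 0–14 + band 75–89) = 658 + 1054 = 1712; working-age = 4103; ratio = 1712/4103 × 100 = 41.7

41.7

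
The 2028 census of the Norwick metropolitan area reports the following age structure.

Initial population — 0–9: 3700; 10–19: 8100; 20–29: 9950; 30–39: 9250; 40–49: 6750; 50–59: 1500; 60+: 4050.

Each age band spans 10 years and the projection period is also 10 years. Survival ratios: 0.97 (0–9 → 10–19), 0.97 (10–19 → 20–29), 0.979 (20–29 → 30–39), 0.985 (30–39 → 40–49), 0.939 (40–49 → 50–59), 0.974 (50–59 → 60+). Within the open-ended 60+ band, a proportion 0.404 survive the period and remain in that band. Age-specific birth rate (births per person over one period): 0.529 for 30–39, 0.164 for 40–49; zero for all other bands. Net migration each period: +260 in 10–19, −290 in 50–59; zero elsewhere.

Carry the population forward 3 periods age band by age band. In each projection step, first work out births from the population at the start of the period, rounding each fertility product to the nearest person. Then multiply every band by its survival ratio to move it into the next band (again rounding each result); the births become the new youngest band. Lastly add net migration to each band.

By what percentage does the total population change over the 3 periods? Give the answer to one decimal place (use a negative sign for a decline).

13.5

Period 1.
Births: 9250 * 0.529 = 4893  |  6750 * 0.164 = 1107 ⇒ total 6000
10–19: 3700 * 0.97 = 3589
20–29: 8100 * 0.97 = 7857
30–39: 9950 * 0.979 = 9741
40–49: 9250 * 0.985 = 9111
50–59: 6750 * 0.939 = 6338
60+: 1500 * 0.974 + 4050 * 0.404 = 1461 + 1636 = 3097
Net migration: 10–19 + 260 → 3849; 50–59 − 290 → 6048
→ [6000, 3849, 7857, 9741, 9111, 6048, 3097]
Period 2.
Births: 9741 * 0.529 = 5153  |  9111 * 0.164 = 1494 ⇒ total 6647
10–19: 6000 * 0.97 = 5820
20–29: 3849 * 0.97 = 3734
30–39: 7857 * 0.979 = 7692
40–49: 9741 * 0.985 = 9595
50–59: 9111 * 0.939 = 8555
60+: 6048 * 0.974 + 3097 * 0.404 = 5891 + 1251 = 7142
Net migration: 10–19 + 260 → 6080; 50–59 − 290 → 8265
→ [6647, 6080, 3734, 7692, 9595, 8265, 7142]
Period 3.
Births: 7692 * 0.529 = 4069  |  9595 * 0.164 = 1574 ⇒ total 5643
10–19: 6647 * 0.97 = 6448
20–29: 6080 * 0.97 = 5898
30–39: 3734 * 0.979 = 3656
40–49: 7692 * 0.985 = 7577
50–59: 9595 * 0.939 = 9010
60+: 8265 * 0.974 + 7142 * 0.404 = 8050 + 2885 = 10935
Net migration: 10–19 + 260 → 6708; 50–59 − 290 → 8720
→ [5643, 6708, 5898, 3656, 7577, 8720, 10935]
Total: 43300 → 49137; change = 5837; percentage change = 13.5%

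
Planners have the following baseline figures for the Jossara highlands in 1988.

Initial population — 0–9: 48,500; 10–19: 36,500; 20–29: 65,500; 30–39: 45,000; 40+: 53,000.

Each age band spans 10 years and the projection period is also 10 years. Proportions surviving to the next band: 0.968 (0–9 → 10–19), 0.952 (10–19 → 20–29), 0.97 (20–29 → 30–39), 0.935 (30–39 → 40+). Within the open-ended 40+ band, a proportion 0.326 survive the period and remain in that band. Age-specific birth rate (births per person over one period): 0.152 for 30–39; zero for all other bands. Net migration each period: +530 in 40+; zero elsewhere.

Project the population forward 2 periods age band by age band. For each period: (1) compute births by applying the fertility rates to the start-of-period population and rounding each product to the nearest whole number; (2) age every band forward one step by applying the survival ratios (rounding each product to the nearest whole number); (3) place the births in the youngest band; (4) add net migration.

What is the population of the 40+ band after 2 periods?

Let group 1 be 0–9 through group 5 = 40+.
— Period 1 —
Births: 45000 × 0.152 = 6840
Group 2: 48500 × 0.968 = 46948
Group 3: 36500 × 0.952 = 34748
Group 4: 65500 × 0.97 = 63535
Group 5: 45000 × 0.935 + 53000 × 0.326 = 42075 + 17278 = 59353
Net migration: Group 5 + 530 → 59883
End of period: [6840, 46948, 34748, 63535, 59883]
— Period 2 —
Births: 63535 × 0.152 = 9657
Group 2: 6840 × 0.968 = 6621
Group 3: 46948 × 0.952 = 44694
Group 4: 34748 × 0.97 = 33706
Group 5: 63535 × 0.935 + 59883 × 0.326 = 59405 + 19522 = 78927
Net migration: Group 5 + 530 → 79457
End of period: [9657, 6621, 44694, 33706, 79457]

79457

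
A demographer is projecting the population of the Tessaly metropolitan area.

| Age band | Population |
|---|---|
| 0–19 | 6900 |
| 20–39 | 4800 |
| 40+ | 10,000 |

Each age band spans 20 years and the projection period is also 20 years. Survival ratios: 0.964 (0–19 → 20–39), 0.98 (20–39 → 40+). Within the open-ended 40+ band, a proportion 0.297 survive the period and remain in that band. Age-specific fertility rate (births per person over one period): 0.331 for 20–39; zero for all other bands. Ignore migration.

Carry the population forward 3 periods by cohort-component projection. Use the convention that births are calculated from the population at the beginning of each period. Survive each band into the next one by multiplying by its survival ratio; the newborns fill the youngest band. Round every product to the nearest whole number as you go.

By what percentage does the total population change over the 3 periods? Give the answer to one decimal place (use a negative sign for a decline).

-68.9

(Groups numbered youngest = 1 to oldest = 3.)
After projecting period 1:
Births: 4800 × 0.331 = 1589
Group 2: 6900 × 0.964 = 6652
Group 3: 4800 × 0.98 + 10000 × 0.297 = 4704 + 2970 = 7674
Giving 1589 / 6652 / 7674.
After projecting period 2:
Births: 6652 × 0.331 = 2202
Group 2: 1589 × 0.964 = 1532
Group 3: 6652 × 0.98 + 7674 × 0.297 = 6519 + 2279 = 8798
Giving 2202 / 1532 / 8798.
After projecting period 3:
Births: 1532 × 0.331 = 507
Group 2: 2202 × 0.964 = 2123
Group 3: 1532 × 0.98 + 8798 × 0.297 = 1501 + 2613 = 4114
Giving 507 / 2123 / 4114.
Total: 21700 → 6744; change = -14956; percentage change = -68.9%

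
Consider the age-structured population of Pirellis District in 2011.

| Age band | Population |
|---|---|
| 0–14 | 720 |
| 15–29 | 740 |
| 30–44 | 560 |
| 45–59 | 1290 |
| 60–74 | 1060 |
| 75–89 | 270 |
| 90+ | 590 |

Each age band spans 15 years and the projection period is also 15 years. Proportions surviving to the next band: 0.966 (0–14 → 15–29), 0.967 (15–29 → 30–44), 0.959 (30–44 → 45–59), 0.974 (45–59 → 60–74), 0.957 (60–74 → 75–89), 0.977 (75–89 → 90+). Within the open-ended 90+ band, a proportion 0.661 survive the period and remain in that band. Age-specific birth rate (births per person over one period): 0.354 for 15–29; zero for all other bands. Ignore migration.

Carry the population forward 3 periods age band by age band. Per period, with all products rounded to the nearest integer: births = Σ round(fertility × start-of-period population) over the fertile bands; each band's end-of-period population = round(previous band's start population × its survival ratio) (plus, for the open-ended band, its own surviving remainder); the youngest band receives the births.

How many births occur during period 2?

Call the groups 1 to 7, youngest first.
[period 1]
Births: 740 × 0.354 = 262
Group 2: 720 × 0.966 = 696
Group 3: 740 × 0.967 = 716
Group 4: 560 × 0.959 = 537
Group 5: 1290 × 0.974 = 1256
Group 6: 1060 × 0.957 = 1014
Group 7: 270 × 0.977 + 590 × 0.661 = 264 + 390 = 654
Giving 262 / 696 / 716 / 537 / 1256 / 1014 / 654.
[period 2]
Births: 696 × 0.354 = 246
Group 2: 262 × 0.966 = 253
Group 3: 696 × 0.967 = 673
Group 4: 716 × 0.959 = 687
Group 5: 537 × 0.974 = 523
Group 6: 1256 × 0.957 = 1202
Group 7: 1014 × 0.977 + 654 × 0.661 = 991 + 432 = 1423
Giving 246 / 253 / 673 / 687 / 523 / 1202 / 1423.

246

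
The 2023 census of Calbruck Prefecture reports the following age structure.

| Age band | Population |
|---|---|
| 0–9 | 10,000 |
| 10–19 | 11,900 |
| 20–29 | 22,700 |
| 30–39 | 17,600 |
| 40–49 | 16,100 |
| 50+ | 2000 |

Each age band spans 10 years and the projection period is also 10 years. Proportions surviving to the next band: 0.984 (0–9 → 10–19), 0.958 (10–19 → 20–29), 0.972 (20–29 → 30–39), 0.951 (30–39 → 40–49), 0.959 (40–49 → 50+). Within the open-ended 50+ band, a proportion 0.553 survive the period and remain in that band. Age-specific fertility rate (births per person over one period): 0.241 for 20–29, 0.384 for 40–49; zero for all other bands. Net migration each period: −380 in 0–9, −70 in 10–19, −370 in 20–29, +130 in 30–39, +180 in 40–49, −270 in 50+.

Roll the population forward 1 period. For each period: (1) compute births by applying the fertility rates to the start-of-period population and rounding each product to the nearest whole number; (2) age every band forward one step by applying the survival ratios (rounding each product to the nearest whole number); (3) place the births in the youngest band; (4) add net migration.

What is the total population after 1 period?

— Period 1 —
Births: 22700 × 0.241 = 5471  |  16100 × 0.384 = 6182 ⇒ total 11653
10–19: 10000 × 0.984 = 9840
20–29: 11900 × 0.958 = 11400
30–39: 22700 × 0.972 = 22064
40–49: 17600 × 0.951 = 16738
50+: 16100 × 0.959 + 2000 × 0.553 = 15440 + 1106 = 16546
Net migration: 0–9 − 380 → 11273; 10–19 − 70 → 9770; 20–29 − 370 → 11030; 30–39 + 130 → 22194; 40–49 + 180 → 16918; 50+ − 270 → 16276
Population now: 0–9=11273, 10–19=9770, 20–29=11030, 30–39=22194, 40–49=16918, 50+=16276
Total after period 1: 11273 + 9770 + 11030 + 22194 + 16918 + 16276 = 87461

87461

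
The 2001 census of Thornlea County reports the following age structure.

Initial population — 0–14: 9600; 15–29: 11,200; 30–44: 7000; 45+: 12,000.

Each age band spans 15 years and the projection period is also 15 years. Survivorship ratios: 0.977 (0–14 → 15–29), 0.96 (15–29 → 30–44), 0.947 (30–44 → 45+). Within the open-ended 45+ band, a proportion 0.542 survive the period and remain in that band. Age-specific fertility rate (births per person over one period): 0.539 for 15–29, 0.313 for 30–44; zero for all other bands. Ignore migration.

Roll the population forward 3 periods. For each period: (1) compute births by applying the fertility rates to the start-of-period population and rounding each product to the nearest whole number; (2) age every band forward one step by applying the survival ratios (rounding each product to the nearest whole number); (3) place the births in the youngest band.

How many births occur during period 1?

8228

— Period 1 —
Births: 11200 * 0.539 = 6037  |  7000 * 0.313 = 2191 — total 8228
15–29: 9600 * 0.977 = 9379
30–44: 11200 * 0.96 = 10752
45+: 7000 * 0.947 + 12000 * 0.542 = 6629 + 6504 = 13133
End of period: [8228, 9379, 10752, 13133]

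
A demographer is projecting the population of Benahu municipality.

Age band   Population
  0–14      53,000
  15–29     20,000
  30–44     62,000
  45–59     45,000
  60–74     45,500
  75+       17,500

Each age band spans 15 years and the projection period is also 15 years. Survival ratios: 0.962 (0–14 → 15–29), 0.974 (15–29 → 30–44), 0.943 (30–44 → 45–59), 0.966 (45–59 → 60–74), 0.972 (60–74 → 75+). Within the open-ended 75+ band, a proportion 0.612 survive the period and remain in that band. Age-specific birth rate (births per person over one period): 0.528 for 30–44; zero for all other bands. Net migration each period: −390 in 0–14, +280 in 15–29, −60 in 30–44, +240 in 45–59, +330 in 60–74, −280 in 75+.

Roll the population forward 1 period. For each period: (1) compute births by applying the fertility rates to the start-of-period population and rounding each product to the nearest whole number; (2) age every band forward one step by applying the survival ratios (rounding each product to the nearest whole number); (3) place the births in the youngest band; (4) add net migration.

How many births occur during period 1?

32736

Let group 1 be 0–14 through group 6 = 75+.
— Period 1 —
Births: 62000 × 0.528 = 32736
Group 2: 53000 × 0.962 = 50986
Group 3: 20000 × 0.974 = 19480
Group 4: 62000 × 0.943 = 58466
Group 5: 45000 × 0.966 = 43470
Group 6: 45500 × 0.972 + 17500 × 0.612 = 44226 + 10710 = 54936
Net migration: Group 1 − 390 → 32346; Group 2 + 280 → 51266; Group 3 − 60 → 19420; Group 4 + 240 → 58706; Group 5 + 330 → 43800; Group 6 − 280 → 54656
End of period: [32346, 51266, 19420, 58706, 43800, 54656]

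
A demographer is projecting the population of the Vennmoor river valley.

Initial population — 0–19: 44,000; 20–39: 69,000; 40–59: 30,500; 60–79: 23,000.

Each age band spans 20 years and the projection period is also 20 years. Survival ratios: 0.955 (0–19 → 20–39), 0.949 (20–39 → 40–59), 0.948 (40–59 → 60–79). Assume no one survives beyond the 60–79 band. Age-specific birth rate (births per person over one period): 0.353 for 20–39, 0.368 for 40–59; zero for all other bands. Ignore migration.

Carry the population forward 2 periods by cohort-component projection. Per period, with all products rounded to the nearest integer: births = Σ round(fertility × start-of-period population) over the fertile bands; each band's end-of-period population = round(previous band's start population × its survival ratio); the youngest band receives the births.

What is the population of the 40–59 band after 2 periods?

[period 1]
Births: 69000 × 0.353 = 24357  |  30500 × 0.368 = 11224 → 35581
20–39: 44000 × 0.955 = 42020
40–59: 69000 × 0.949 = 65481
60–79: 30500 × 0.948 = 28914
Giving 35581 / 42020 / 65481 / 28914.
[period 2]
Births: 42020 × 0.353 = 14833  |  65481 × 0.368 = 24097 → 38930
20–39: 35581 × 0.955 = 33980
40–59: 42020 × 0.949 = 39877
60–79: 65481 × 0.948 = 62076
Giving 38930 / 33980 / 39877 / 62076.

39877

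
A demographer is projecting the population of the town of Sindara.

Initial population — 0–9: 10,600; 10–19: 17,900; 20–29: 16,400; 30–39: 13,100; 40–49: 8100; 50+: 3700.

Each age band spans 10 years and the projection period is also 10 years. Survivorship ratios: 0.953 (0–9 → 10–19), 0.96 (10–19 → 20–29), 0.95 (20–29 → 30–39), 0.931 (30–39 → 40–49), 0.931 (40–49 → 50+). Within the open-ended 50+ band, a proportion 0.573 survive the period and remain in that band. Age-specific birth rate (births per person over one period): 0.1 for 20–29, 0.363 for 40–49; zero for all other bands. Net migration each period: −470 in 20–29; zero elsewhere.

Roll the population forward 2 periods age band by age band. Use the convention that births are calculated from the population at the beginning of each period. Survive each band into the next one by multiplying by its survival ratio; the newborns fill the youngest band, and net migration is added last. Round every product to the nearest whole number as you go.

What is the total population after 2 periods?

66964

[period 1]
Births: 16400 × 0.1 = 1640, 8100 × 0.363 = 2940 → total 4580
10–19: 10600 × 0.953 = 10102
20–29: 17900 × 0.96 = 17184
30–39: 16400 × 0.95 = 15580
40–49: 13100 × 0.931 = 12196
50+: 8100 × 0.931 + 3700 × 0.573 = 7541 + 2120 = 9661
Net migration: 20–29 − 470 → 16714
Giving 4580 / 10102 / 16714 / 15580 / 12196 / 9661.
[period 2]
Births: 16714 × 0.1 = 1671, 12196 × 0.363 = 4427 → total 6098
10–19: 4580 × 0.953 = 4365
20–29: 10102 × 0.96 = 9698
30–39: 16714 × 0.95 = 15878
40–49: 15580 × 0.931 = 14505
50+: 12196 × 0.931 + 9661 × 0.573 = 11354 + 5536 = 16890
Net migration: 20–29 − 470 → 9228
Giving 6098 / 4365 / 9228 / 15878 / 14505 / 16890.
Total after period 2: 6098 + 4365 + 9228 + 15878 + 14505 + 16890 = 66964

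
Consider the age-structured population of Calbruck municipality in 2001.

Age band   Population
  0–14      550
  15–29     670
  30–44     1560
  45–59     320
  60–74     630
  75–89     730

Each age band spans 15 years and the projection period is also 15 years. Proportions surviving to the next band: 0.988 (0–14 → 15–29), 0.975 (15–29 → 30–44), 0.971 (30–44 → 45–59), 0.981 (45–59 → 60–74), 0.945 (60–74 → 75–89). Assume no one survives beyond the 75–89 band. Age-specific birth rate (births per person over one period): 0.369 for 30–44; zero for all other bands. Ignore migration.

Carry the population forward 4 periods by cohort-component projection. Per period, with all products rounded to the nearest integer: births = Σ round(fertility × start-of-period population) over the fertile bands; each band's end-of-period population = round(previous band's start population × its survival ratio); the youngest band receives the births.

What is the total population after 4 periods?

2261

After projecting period 1:
Births: 1560 * 0.369 = 576
15–29: 550 * 0.988 = 543
30–44: 670 * 0.975 = 653
45–59: 1560 * 0.971 = 1515
60–74: 320 * 0.981 = 314
75–89: 630 * 0.945 = 595
End of period: [576, 543, 653, 1515, 314, 595]
After projecting period 2:
Births: 653 * 0.369 = 241
15–29: 576 * 0.988 = 569
30–44: 543 * 0.975 = 529
45–59: 653 * 0.971 = 634
60–74: 1515 * 0.981 = 1486
75–89: 314 * 0.945 = 297
End of period: [241, 569, 529, 634, 1486, 297]
After projecting period 3:
Births: 529 * 0.369 = 195
15–29: 241 * 0.988 = 238
30–44: 569 * 0.975 = 555
45–59: 529 * 0.971 = 514
60–74: 634 * 0.981 = 622
75–89: 1486 * 0.945 = 1404
End of period: [195, 238, 555, 514, 622, 1404]
After projecting period 4:
Births: 555 * 0.369 = 205
15–29: 195 * 0.988 = 193
30–44: 238 * 0.975 = 232
45–59: 555 * 0.971 = 539
60–74: 514 * 0.981 = 504
75–89: 622 * 0.945 = 588
End of period: [205, 193, 232, 539, 504, 588]
Total after period 4: 205 + 193 + 232 + 539 + 504 + 588 = 2261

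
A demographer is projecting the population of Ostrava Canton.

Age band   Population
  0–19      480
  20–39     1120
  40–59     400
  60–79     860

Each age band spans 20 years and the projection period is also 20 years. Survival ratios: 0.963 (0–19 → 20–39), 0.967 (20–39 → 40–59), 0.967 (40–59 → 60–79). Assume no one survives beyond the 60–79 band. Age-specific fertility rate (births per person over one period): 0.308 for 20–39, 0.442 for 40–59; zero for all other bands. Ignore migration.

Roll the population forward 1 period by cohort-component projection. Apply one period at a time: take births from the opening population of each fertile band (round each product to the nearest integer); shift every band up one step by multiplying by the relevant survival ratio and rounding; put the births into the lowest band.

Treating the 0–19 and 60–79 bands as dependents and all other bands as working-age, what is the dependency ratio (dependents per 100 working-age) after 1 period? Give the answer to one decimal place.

58.8

(Groups numbered youngest = 1 to oldest = 4.)
— Period 1 —
Births: 1120 × 0.308 = 345, 400 × 0.442 = 177 → total 522
Group 2: 480 × 0.963 = 462
Group 3: 1120 × 0.967 = 1083
Group 4: 400 × 0.967 = 387
Giving 522 / 462 / 1083 / 387.
Dependents (band 0–19 + band 60–79) = 522 + 387 = 909; working-age = 1545; ratio = 909/1545 × 100 = 58.8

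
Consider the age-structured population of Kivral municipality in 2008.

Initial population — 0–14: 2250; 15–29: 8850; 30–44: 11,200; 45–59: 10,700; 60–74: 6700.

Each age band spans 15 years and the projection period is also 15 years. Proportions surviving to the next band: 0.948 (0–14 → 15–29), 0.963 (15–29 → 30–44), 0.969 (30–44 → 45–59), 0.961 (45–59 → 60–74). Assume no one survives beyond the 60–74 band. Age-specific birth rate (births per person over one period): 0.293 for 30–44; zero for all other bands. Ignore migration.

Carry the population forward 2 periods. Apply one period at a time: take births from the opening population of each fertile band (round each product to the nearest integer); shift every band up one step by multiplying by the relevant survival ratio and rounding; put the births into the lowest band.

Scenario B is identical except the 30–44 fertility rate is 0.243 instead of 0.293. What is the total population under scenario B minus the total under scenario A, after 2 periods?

— Period 1 —
Births: 11200 × 0.293 = 3282
15–29: 2250 × 0.948 = 2133
30–44: 8850 × 0.963 = 8523
45–59: 11200 × 0.969 = 10853
60–74: 10700 × 0.961 = 10283
Population now: 0–14=3282, 15–29=2133, 30–44=8523, 45–59=10853, 60–74=10283
— Period 2 —
Births: 8523 × 0.293 = 2497
15–29: 3282 × 0.948 = 3111
30–44: 2133 × 0.963 = 2054
45–59: 8523 × 0.969 = 8259
60–74: 10853 × 0.961 = 10430
Population now: 0–14=2497, 15–29=3111, 30–44=2054, 45–59=8259, 60–74=10430
Scenario A total after 2 periods: 26351
Scenario B projection —
— Period 1 —
Births: 11200 × 0.243 = 2722
15–29: 2250 × 0.948 = 2133
30–44: 8850 × 0.963 = 8523
45–59: 11200 × 0.969 = 10853
60–74: 10700 × 0.961 = 10283
Population now: 0–14=2722, 15–29=2133, 30–44=8523, 45–59=10853, 60–74=10283
— Period 2 —
Births: 8523 × 0.243 = 2071
15–29: 2722 × 0.948 = 2580
30–44: 2133 × 0.963 = 2054
45–59: 8523 × 0.969 = 8259
60–74: 10853 × 0.961 = 10430
Population now: 0–14=2071, 15–29=2580, 30–44=2054, 45–59=8259, 60–74=10430
Scenario B total after 2 periods: 25394
Difference B − A = 25394 − 26351 = -957

-957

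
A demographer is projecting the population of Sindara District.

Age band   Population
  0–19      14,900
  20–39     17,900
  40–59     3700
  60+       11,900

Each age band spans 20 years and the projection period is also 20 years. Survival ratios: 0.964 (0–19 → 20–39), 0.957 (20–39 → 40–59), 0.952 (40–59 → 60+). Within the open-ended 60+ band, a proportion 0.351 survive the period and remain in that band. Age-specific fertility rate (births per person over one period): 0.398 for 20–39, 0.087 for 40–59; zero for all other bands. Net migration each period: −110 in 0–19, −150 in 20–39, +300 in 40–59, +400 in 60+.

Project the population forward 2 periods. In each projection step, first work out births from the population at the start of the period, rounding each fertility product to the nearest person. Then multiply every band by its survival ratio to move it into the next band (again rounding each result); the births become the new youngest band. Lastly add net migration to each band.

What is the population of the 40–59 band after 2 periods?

Let band 1 be 0–19 through band 4 = 60+.
Period 1:
Births: 17900 * 0.398 = 7124, 3700 * 0.087 = 322 — total 7446
Band 2: 14900 * 0.964 = 14364
Band 3: 17900 * 0.957 = 17130
Band 4: 3700 * 0.952 + 11900 * 0.351 = 3522 + 4177 = 7699
Net migration: Band 1 − 110 → 7336; Band 2 − 150 → 14214; Band 3 + 300 → 17430; Band 4 + 400 → 8099
End of period: [7336, 14214, 17430, 8099]
Period 2:
Births: 14214 * 0.398 = 5657, 17430 * 0.087 = 1516 — total 7173
Band 2: 7336 * 0.964 = 7072
Band 3: 14214 * 0.957 = 13603
Band 4: 17430 * 0.952 + 8099 * 0.351 = 16593 + 2843 = 19436
Net migration: Band 1 − 110 → 7063; Band 2 − 150 → 6922; Band 3 + 300 → 13903; Band 4 + 400 → 19836
End of period: [7063, 6922, 13903, 19836]

13903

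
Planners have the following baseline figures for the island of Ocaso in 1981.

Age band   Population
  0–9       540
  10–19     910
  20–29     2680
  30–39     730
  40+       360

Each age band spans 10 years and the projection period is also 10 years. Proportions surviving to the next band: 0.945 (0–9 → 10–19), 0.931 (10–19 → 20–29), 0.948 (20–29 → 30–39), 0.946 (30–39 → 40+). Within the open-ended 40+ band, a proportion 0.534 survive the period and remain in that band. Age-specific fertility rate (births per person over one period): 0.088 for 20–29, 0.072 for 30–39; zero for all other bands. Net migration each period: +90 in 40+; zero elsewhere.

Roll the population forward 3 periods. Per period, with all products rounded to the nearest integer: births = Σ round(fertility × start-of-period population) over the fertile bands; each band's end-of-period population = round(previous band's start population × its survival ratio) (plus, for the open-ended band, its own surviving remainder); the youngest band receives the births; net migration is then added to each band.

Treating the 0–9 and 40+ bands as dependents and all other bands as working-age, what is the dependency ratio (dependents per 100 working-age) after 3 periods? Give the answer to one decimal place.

269.9

(Groups numbered youngest = 1 to oldest = 5.)
Period 1:
Births: 2680 × 0.088 = 236  |  730 × 0.072 = 53 → total 289
Group 2: 540 × 0.945 = 510
Group 3: 910 × 0.931 = 847
Group 4: 2680 × 0.948 = 2541
Group 5: 730 × 0.946 + 360 × 0.534 = 691 + 192 = 883
Net migration: Group 5 + 90 → 973
→ [289, 510, 847, 2541, 973]
Period 2:
Births: 847 × 0.088 = 75  |  2541 × 0.072 = 183 → total 258
Group 2: 289 × 0.945 = 273
Group 3: 510 × 0.931 = 475
Group 4: 847 × 0.948 = 803
Group 5: 2541 × 0.946 + 973 × 0.534 = 2404 + 520 = 2924
Net migration: Group 5 + 90 → 3014
→ [258, 273, 475, 803, 3014]
Period 3:
Births: 475 × 0.088 = 42  |  803 × 0.072 = 58 → total 100
Group 2: 258 × 0.945 = 244
Group 3: 273 × 0.931 = 254
Group 4: 475 × 0.948 = 450
Group 5: 803 × 0.946 + 3014 × 0.534 = 760 + 1609 = 2369
Net migration: Group 5 + 90 → 2459
→ [100, 244, 254, 450, 2459]
Dependents (band 0–9 + band 40+) = 100 + 2459 = 2559; working-age = 948; ratio = 2559/948 × 100 = 269.9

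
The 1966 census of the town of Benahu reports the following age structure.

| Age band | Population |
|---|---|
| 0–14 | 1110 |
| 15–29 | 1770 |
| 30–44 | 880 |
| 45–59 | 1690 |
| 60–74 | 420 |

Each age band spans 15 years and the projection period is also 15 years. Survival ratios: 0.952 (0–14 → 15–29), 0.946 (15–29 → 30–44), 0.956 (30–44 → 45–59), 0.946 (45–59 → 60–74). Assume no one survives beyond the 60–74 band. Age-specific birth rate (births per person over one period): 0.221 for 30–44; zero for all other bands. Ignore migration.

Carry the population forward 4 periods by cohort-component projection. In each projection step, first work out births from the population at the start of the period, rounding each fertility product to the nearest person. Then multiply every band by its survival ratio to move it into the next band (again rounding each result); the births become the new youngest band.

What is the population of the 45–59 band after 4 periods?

167

[period 1]
Births: 880 * 0.221 = 194
15–29: 1110 * 0.952 = 1057
30–44: 1770 * 0.946 = 1674
45–59: 880 * 0.956 = 841
60–74: 1690 * 0.946 = 1599
Population now: 0–14=194, 15–29=1057, 30–44=1674, 45–59=841, 60–74=1599
[period 2]
Births: 1674 * 0.221 = 370
15–29: 194 * 0.952 = 185
30–44: 1057 * 0.946 = 1000
45–59: 1674 * 0.956 = 1600
60–74: 841 * 0.946 = 796
Population now: 0–14=370, 15–29=185, 30–44=1000, 45–59=1600, 60–74=796
[period 3]
Births: 1000 * 0.221 = 221
15–29: 370 * 0.952 = 352
30–44: 185 * 0.946 = 175
45–59: 1000 * 0.956 = 956
60–74: 1600 * 0.946 = 1514
Population now: 0–14=221, 15–29=352, 30–44=175, 45–59=956, 60–74=1514
[period 4]
Births: 175 * 0.221 = 39
15–29: 221 * 0.952 = 210
30–44: 352 * 0.946 = 333
45–59: 175 * 0.956 = 167
60–74: 956 * 0.946 = 904
Population now: 0–14=39, 15–29=210, 30–44=333, 45–59=167, 60–74=904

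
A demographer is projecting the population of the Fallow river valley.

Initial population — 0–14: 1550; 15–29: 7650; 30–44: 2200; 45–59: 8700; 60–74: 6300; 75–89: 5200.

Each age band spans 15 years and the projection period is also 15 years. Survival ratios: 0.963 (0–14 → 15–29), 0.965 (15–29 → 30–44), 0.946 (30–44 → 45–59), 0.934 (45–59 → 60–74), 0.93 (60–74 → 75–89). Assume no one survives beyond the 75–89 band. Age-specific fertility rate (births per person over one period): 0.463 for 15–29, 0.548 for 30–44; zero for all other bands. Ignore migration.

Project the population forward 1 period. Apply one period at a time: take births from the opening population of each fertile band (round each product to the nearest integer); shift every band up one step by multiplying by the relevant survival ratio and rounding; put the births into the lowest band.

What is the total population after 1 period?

29689

(Groups numbered youngest = 1 to oldest = 6.)
After projecting period 1:
Births: 7650 × 0.463 = 3542  |  2200 × 0.548 = 1206 → 4748
Group 2: 1550 × 0.963 = 1493
Group 3: 7650 × 0.965 = 7382
Group 4: 2200 × 0.946 = 2081
Group 5: 8700 × 0.934 = 8126
Group 6: 6300 × 0.93 = 5859
End of period: [4748, 1493, 7382, 2081, 8126, 5859]
Total after period 1: 4748 + 1493 + 7382 + 2081 + 8126 + 5859 = 29689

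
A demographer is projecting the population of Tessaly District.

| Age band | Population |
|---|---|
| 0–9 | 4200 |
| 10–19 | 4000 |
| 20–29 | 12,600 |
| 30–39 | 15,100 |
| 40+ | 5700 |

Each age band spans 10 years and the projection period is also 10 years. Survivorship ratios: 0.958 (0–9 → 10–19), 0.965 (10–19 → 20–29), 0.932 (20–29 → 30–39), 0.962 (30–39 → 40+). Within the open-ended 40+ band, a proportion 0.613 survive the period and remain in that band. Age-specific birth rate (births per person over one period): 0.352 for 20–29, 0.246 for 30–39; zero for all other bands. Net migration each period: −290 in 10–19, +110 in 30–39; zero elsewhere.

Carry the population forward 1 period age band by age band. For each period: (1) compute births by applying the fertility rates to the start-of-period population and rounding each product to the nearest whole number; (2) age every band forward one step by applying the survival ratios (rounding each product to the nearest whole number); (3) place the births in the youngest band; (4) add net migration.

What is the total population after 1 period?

45617

Call the bands 1 to 5, youngest first.
After projecting period 1:
Births: 12600 × 0.352 = 4435  |  15100 × 0.246 = 3715 ⇒ total 8150
Band 2: 4200 × 0.958 = 4024
Band 3: 4000 × 0.965 = 3860
Band 4: 12600 × 0.932 = 11743
Band 5: 15100 × 0.962 + 5700 × 0.613 = 14526 + 3494 = 18020
Net migration: Band 2 − 290 → 3734; Band 4 + 110 → 11853
End of period: [8150, 3734, 3860, 11853, 18020]
Total after period 1: 8150 + 3734 + 3860 + 11853 + 18020 = 45617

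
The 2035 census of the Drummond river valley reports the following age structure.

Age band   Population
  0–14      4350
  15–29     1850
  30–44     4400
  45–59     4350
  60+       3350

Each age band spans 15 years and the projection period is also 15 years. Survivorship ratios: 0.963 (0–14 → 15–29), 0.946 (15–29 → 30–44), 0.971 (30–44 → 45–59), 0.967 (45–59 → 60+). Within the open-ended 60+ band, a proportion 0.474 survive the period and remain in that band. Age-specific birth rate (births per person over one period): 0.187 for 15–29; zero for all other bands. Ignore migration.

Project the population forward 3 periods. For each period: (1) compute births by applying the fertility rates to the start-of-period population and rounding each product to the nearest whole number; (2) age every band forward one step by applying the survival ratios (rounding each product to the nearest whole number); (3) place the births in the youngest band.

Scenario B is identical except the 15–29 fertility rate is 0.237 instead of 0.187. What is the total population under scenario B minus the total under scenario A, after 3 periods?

324

Period 1.
Births: 1850 × 0.187 = 346
15–29: 4350 × 0.963 = 4189
30–44: 1850 × 0.946 = 1750
45–59: 4400 × 0.971 = 4272
60+: 4350 × 0.967 + 3350 × 0.474 = 4206 + 1588 = 5794
Giving 346 / 4189 / 1750 / 4272 / 5794.
Period 2.
Births: 4189 × 0.187 = 783
15–29: 346 × 0.963 = 333
30–44: 4189 × 0.946 = 3963
45–59: 1750 × 0.971 = 1699
60+: 4272 × 0.967 + 5794 × 0.474 = 4131 + 2746 = 6877
Giving 783 / 333 / 3963 / 1699 / 6877.
Period 3.
Births: 333 × 0.187 = 62
15–29: 783 × 0.963 = 754
30–44: 333 × 0.946 = 315
45–59: 3963 × 0.971 = 3848
60+: 1699 × 0.967 + 6877 × 0.474 = 1643 + 3260 = 4903
Giving 62 / 754 / 315 / 3848 / 4903.
Scenario A total after 3 periods: 9882
Scenario B projection —
Period 1.
Births: 1850 × 0.237 = 438
15–29: 4350 × 0.963 = 4189
30–44: 1850 × 0.946 = 1750
45–59: 4400 × 0.971 = 4272
60+: 4350 × 0.967 + 3350 × 0.474 = 4206 + 1588 = 5794
Giving 438 / 4189 / 1750 / 4272 / 5794.
Period 2.
Births: 4189 × 0.237 = 993
15–29: 438 × 0.963 = 422
30–44: 4189 × 0.946 = 3963
45–59: 1750 × 0.971 = 1699
60+: 4272 × 0.967 + 5794 × 0.474 = 4131 + 2746 = 6877
Giving 993 / 422 / 3963 / 1699 / 6877.
Period 3.
Births: 422 × 0.237 = 100
15–29: 993 × 0.963 = 956
30–44: 422 × 0.946 = 399
45–59: 3963 × 0.971 = 3848
60+: 1699 × 0.967 + 6877 × 0.474 = 1643 + 3260 = 4903
Giving 100 / 956 / 399 / 3848 / 4903.
Scenario B total after 3 periods: 10206
Difference B − A = 10206 − 9882 = 324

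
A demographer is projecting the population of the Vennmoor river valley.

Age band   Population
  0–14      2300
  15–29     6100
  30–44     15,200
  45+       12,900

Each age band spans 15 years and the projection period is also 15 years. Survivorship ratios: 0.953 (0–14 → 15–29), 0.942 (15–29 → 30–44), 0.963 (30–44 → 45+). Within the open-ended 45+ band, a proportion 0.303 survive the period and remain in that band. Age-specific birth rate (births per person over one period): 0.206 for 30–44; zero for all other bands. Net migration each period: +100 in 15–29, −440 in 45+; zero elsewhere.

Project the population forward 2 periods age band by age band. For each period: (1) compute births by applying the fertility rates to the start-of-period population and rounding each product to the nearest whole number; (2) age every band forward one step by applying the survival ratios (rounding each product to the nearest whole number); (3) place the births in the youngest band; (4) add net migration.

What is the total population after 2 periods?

17006

After projecting period 1:
Births: 15200 × 0.206 = 3131
15–29: 2300 × 0.953 = 2192
30–44: 6100 × 0.942 = 5746
45+: 15200 × 0.963 + 12900 × 0.303 = 14638 + 3909 = 18547
Net migration: 15–29 + 100 → 2292; 45+ − 440 → 18107
End of period: [3131, 2292, 5746, 18107]
After projecting period 2:
Births: 5746 × 0.206 = 1184
15–29: 3131 × 0.953 = 2984
30–44: 2292 × 0.942 = 2159
45+: 5746 × 0.963 + 18107 × 0.303 = 5533 + 5486 = 11019
Net migration: 15–29 + 100 → 3084; 45+ − 440 → 10579
End of period: [1184, 3084, 2159, 10579]
Total after period 2: 1184 + 3084 + 2159 + 10579 = 17006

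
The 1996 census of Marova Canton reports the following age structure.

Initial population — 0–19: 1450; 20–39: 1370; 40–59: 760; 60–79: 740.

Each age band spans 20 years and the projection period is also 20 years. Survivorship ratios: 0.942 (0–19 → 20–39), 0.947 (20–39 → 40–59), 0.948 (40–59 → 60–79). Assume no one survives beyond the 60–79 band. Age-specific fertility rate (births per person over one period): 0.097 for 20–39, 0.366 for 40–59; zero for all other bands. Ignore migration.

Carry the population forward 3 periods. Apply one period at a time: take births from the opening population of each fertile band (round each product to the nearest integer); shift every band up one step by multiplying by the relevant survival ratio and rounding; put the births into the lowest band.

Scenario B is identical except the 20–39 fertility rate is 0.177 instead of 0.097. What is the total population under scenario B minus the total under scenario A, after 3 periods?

After projecting period 1:
Births: 1370 × 0.097 = 133, 760 × 0.366 = 278 → total 411
20–39: 1450 × 0.942 = 1366
40–59: 1370 × 0.947 = 1297
60–79: 760 × 0.948 = 720
Giving 411 / 1366 / 1297 / 720.
After projecting period 2:
Births: 1366 × 0.097 = 133, 1297 × 0.366 = 475 → total 608
20–39: 411 × 0.942 = 387
40–59: 1366 × 0.947 = 1294
60–79: 1297 × 0.948 = 1230
Giving 608 / 387 / 1294 / 1230.
After projecting period 3:
Births: 387 × 0.097 = 38, 1294 × 0.366 = 474 → total 512
20–39: 608 × 0.942 = 573
40–59: 387 × 0.947 = 366
60–79: 1294 × 0.948 = 1227
Giving 512 / 573 / 366 / 1227.
Scenario A total after 3 periods: 2678
Scenario B projection —
After projecting period 1:
Births: 1370 × 0.177 = 242, 760 × 0.366 = 278 → total 520
20–39: 1450 × 0.942 = 1366
40–59: 1370 × 0.947 = 1297
60–79: 760 × 0.948 = 720
Giving 520 / 1366 / 1297 / 720.
After projecting period 2:
Births: 1366 × 0.177 = 242, 1297 × 0.366 = 475 → total 717
20–39: 520 × 0.942 = 490
40–59: 1366 × 0.947 = 1294
60–79: 1297 × 0.948 = 1230
Giving 717 / 490 / 1294 / 1230.
After projecting period 3:
Births: 490 × 0.177 = 87, 1294 × 0.366 = 474 → total 561
20–39: 717 × 0.942 = 675
40–59: 490 × 0.947 = 464
60–79: 1294 × 0.948 = 1227
Giving 561 / 675 / 464 / 1227.
Scenario B total after 3 periods: 2927
Difference B − A = 2927 − 2678 = 249

249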